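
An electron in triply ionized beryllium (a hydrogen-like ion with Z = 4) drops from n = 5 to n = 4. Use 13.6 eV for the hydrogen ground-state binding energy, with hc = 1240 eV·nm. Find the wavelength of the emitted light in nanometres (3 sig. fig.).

For Z = 4 the level energies scale as Z², so the effective Rydberg energy is 13.6 × 16 = 217.6 eV.
ΔE = 217.6 × (1/4² − 1/5²) = 217.6 × 0.02250 = 4.896 eV.
λ = hc/ΔE = 1240 / 4.896 = 253 nm.

253 nm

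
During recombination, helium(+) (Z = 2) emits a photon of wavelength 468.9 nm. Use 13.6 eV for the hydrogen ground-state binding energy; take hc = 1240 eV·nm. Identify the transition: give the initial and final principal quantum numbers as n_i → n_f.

The photon energy is ΔE = hc/λ = 1240 / 468.9 = 2.644 eV.
With Z = 2, ΔE = 54.40 × (1/n_f² − 1/n_i²), so 1/n_f² − 1/n_i² = 0.04861.
Trying n_f = 3 gives 1/n_i² = 0.06250, i.e. n_i ≈ 4; this pair matches.

n_i = 4, n_f = 3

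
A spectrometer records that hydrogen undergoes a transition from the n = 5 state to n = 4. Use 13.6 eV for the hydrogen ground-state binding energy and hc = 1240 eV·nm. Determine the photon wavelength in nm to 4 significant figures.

4052 nm

ΔE = 13.60 × (1/4² − 1/5²) = 13.60 × 0.02250 = 0.3060 eV.
λ = hc/ΔE = 1240 / 0.3060 = 4052 nm.
This line belongs to the Brackett series.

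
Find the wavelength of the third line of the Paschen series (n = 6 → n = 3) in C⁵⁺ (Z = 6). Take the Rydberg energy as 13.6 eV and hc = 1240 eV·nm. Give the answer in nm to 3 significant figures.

The Paschen series terminates on n_f = 3; the third line has n_i = 3+3 = 6.
ΔE = 489.6 × (1/3² − 1/6²) = 40.80 eV.
λ = 1240 / 40.80 = 30.4 nm.

30.4 nm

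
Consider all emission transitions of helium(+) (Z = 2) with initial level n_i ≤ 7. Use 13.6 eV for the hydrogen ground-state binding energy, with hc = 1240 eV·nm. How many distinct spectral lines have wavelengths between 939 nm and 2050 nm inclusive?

3

Enumerate all n_i → n_f pairs with 1 ≤ n_f < n_i ≤ 7 and compute λ = 1240 / [13.6·4·(1/n_f² − 1/n_i²)].
Lines falling in [939, 2050] nm: 5→4 (1013 nm), 7→5 (1163 nm), 6→5 (1865 nm).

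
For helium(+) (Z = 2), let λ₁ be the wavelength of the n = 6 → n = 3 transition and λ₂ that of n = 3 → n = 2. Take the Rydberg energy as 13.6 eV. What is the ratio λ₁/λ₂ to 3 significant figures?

1.67

λ ∝ 1/ΔE ∝ 1/(1/n_f² − 1/n_i²), and the Z² and hc factors cancel in the ratio.
λ₁/λ₂ = (1/2² − 1/3²)/(1/3² − 1/6²) = 0.1389/0.08333 = 1.67.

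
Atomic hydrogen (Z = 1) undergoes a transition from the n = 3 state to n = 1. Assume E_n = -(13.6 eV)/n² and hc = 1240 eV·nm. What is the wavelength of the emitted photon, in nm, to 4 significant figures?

102.6 nm

ΔE = 13.60 × (1/1² − 1/3²) = 13.60 × 0.8889 = 12.09 eV.
λ = hc/ΔE = 1240 / 12.09 = 102.6 nm.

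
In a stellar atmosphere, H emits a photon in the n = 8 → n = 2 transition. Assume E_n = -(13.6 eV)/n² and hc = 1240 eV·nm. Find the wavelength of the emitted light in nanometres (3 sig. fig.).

389 nm

ΔE = 13.60 × (1/2² − 1/8²) = 13.60 × 0.2344 = 3.188 eV.
λ = hc/ΔE = 1240 / 3.188 = 389 nm.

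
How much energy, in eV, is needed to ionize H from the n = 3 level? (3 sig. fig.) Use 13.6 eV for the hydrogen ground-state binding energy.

1.51 eV

E_3 = −13.60/9 = −1.51 eV, so ionization (to E = 0) requires 1.51 eV.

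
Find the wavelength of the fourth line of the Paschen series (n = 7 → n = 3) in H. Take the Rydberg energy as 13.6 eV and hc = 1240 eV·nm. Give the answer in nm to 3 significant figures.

The Paschen series terminates on n_f = 3; the fourth line has n_i = 3+4 = 7.
ΔE = 13.60 × (1/3² − 1/7²) = 1.234 eV.
λ = 1240 / 1.234 = 1010 nm.

1010 nm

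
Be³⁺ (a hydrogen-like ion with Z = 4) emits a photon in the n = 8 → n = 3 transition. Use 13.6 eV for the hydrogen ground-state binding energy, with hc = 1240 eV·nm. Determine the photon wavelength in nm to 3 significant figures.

59.7 nm

For Z = 4 the level energies scale as Z², so the effective Rydberg energy is 13.6 × 16 = 217.6 eV.
ΔE = 217.6 × (1/3² − 1/8²) = 217.6 × 0.09549 = 20.78 eV.
λ = hc/ΔE = 1240 / 20.78 = 59.7 nm.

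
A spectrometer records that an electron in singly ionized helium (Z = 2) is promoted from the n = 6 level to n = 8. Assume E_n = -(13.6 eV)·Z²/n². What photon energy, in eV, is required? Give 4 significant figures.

0.6611 eV

The Bohr energies scale as Z², so for Z = 2: E_n = −54.40/n² eV.
E_8 = −54.40/64 = −0.8500 eV and E_6 = −54.40/36 = −1.511 eV.
The photon energy is |E_8 − E_6| = 0.6611 eV.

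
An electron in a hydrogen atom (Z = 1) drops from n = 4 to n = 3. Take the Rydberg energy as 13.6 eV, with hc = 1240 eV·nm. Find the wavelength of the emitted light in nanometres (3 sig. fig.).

ΔE = 13.60 × (1/3² − 1/4²) = 13.60 × 0.04861 = 0.6611 eV.
λ = hc/ΔE = 1240 / 0.6611 = 1880 nm.
This line belongs to the Paschen series.

1880 nm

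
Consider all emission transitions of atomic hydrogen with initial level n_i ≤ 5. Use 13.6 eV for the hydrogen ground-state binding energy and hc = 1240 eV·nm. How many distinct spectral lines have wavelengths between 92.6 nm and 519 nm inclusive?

Enumerate all n_i → n_f pairs with 1 ≤ n_f < n_i ≤ 5 and compute λ = 1240 / [13.6·1·(1/n_f² − 1/n_i²)].
Lines falling in [92.6, 519] nm: 5→1 (94.98 nm), 4→1 (97.25 nm), 3→1 (102.6 nm), 2→1 (121.6 nm), 5→2 (434.2 nm), 4→2 (486.3 nm).

6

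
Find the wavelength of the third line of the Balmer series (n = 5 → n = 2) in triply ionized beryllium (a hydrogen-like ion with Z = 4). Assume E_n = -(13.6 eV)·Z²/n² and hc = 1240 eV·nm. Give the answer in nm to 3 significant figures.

27.1 nm

The Balmer series terminates on n_f = 2; the third line has n_i = 2+3 = 5.
ΔE = 217.6 × (1/2² − 1/5²) = 45.70 eV.
λ = 1240 / 45.70 = 27.1 nm.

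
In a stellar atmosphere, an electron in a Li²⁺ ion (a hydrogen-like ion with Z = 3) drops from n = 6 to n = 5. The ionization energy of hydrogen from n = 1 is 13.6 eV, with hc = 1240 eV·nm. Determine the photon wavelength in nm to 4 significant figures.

For Z = 3 the level energies scale as Z², so the effective Rydberg energy is 13.6 × 9 = 122.4 eV.
ΔE = 122.4 × (1/5² − 1/6²) = 122.4 × 0.01222 = 1.496 eV.
λ = hc/ΔE = 1240 / 1.496 = 828.9 nm.

828.9 nm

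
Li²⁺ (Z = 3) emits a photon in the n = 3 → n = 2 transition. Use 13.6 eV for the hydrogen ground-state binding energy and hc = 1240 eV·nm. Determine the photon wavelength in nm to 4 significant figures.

72.94 nm

For Z = 3 the level energies scale as Z², so the effective Rydberg energy is 13.6 × 9 = 122.4 eV.
ΔE = 122.4 × (1/2² − 1/3²) = 122.4 × 0.1389 = 17.00 eV.
λ = hc/ΔE = 1240 / 17.00 = 72.94 nm.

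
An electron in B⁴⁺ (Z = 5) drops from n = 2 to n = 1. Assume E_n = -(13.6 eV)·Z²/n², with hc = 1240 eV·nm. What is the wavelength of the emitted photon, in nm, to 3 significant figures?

For Z = 5 the level energies scale as Z², so the effective Rydberg energy is 13.6 × 25 = 340.0 eV.
ΔE = 340.0 × (1/1² − 1/2²) = 340.0 × 0.7500 = 255.0 eV.
λ = hc/ΔE = 1240 / 255.0 = 4.86 nm.

4.86 nm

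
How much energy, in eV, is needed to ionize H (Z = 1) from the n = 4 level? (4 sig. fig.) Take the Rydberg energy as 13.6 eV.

0.8500 eV

E_4 = −13.60/16 = −0.8500 eV, so ionization (to E = 0) requires 0.8500 eV.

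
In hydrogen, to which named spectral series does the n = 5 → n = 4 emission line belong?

Brackett

The series is set by the lower level: n_f = 4 is the Brackett series.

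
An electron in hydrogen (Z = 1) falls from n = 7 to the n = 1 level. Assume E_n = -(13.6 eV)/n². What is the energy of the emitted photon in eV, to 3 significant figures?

13.3 eV

E_7 = −13.60/49 = −0.2776 eV and E_1 = −13.60/1 = −13.60 eV.
The photon energy is |E_7 − E_1| = 13.3 eV.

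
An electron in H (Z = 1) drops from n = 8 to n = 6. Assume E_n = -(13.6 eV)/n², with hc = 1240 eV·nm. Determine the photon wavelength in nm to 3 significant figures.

ΔE = 13.60 × (1/6² − 1/8²) = 13.60 × 0.01215 = 0.1653 eV.
λ = hc/ΔE = 1240 / 0.1653 = 7500 nm.

7500 nm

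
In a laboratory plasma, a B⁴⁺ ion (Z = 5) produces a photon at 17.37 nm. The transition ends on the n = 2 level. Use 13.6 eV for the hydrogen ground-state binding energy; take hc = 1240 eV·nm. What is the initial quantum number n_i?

The photon energy is ΔE = hc/λ = 1240 / 17.37 = 71.39 eV.
With Z = 5, ΔE = 340.0 × (1/n_f² − 1/n_i²), so 1/n_f² − 1/n_i² = 0.2100.
With n_f = 2: 1/n_i² = 1/4 − 0.2100 = 0.04004, so n_i ≈ 5.00.

n_i = 5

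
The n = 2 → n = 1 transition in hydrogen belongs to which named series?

Lyman

The series is set by the lower level: n_f = 1 is the Lyman series.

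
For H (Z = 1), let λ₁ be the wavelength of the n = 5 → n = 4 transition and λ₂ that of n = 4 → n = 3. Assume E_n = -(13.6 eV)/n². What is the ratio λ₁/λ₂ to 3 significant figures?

λ ∝ 1/ΔE ∝ 1/(1/n_f² − 1/n_i²), and the Z² and hc factors cancel in the ratio.
λ₁/λ₂ = (1/3² − 1/4²)/(1/4² − 1/5²) = 0.04861/0.02250 = 2.16.

2.16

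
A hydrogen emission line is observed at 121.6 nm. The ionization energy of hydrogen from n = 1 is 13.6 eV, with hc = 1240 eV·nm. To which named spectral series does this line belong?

Lyman

ΔE = 1240/121.6 = 10.20 eV.
This matches 13.6 × (1/1² − 1/2²), so n_f = 1: the Lyman series.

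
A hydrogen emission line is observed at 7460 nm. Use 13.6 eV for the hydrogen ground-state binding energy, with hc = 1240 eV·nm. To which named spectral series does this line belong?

Pfund

ΔE = 1240/7460 = 0.1662 eV.
This matches 13.6 × (1/5² − 1/6²), so n_f = 5: the Pfund series.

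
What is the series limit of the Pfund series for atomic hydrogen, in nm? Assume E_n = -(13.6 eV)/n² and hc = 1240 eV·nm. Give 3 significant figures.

The Pfund series has lower level n_f = 5; the series limit corresponds to n_i → ∞.
ΔE_max = 13.6 × 1 / 5² = 0.5440 eV.
λ_min = 1240 / 0.5440 = 2280 nm.

2280 nm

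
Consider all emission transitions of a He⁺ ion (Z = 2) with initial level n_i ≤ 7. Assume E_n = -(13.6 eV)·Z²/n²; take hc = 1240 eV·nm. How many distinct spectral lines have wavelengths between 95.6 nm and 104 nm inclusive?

2

Enumerate all n_i → n_f pairs with 1 ≤ n_f < n_i ≤ 7 and compute λ = 1240 / [13.6·4·(1/n_f² − 1/n_i²)].
Lines falling in [95.6, 104] nm: 7→2 (99.28 nm), 6→2 (102.6 nm).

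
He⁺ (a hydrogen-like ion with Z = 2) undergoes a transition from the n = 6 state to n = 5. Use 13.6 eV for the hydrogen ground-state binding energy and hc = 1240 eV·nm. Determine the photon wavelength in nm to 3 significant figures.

For Z = 2 the level energies scale as Z², so the effective Rydberg energy is 13.6 × 4 = 54.40 eV.
ΔE = 54.40 × (1/5² − 1/6²) = 54.40 × 0.01222 = 0.6649 eV.
λ = hc/ΔE = 1240 / 0.6649 = 1860 nm.

1860 nm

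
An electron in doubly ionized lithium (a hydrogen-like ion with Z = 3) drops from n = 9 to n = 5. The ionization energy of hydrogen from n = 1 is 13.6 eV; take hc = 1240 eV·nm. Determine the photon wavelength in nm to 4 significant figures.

366.3 nm

For Z = 3 the level energies scale as Z², so the effective Rydberg energy is 13.6 × 9 = 122.4 eV.
ΔE = 122.4 × (1/5² − 1/9²) = 122.4 × 0.02765 = 3.385 eV.
λ = hc/ΔE = 1240 / 3.385 = 366.3 nm.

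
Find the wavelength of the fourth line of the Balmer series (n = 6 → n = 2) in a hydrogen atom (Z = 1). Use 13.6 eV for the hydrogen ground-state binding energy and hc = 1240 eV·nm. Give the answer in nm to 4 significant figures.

The Balmer series terminates on n_f = 2; the fourth line has n_i = 2+4 = 6.
ΔE = 13.60 × (1/2² − 1/6²) = 3.022 eV.
λ = 1240 / 3.022 = 410.3 nm.

410.3 nm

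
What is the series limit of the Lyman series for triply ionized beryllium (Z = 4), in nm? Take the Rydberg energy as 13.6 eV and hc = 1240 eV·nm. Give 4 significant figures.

5.699 nm

The Lyman series has lower level n_f = 1; the series limit corresponds to n_i → ∞.
ΔE_max = 13.6 × 16 / 1² = 217.6 eV.
λ_min = 1240 / 217.6 = 5.699 nm.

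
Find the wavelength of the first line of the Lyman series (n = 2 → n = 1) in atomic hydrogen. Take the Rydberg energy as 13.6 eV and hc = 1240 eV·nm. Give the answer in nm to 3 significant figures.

122 nm

The Lyman series terminates on n_f = 1; the first line has n_i = 1+1 = 2.
ΔE = 13.60 × (1/1² − 1/2²) = 10.20 eV.
λ = 1240 / 10.20 = 122 nm.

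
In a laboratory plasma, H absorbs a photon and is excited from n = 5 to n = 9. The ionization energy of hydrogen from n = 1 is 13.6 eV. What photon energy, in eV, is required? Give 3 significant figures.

E_9 = −13.60/81 = −0.1679 eV and E_5 = −13.60/25 = −0.5440 eV.
The photon energy is |E_9 − E_5| = 0.376 eV.

0.376 eV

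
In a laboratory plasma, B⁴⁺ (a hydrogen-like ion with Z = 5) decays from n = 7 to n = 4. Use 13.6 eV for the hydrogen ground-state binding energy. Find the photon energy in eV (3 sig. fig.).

The Bohr energies scale as Z², so for Z = 5: E_n = −340.0/n² eV.
E_7 = −340.0/49 = −6.939 eV and E_4 = −340.0/16 = −21.25 eV.
The photon energy is |E_7 − E_4| = 14.3 eV.

14.3 eV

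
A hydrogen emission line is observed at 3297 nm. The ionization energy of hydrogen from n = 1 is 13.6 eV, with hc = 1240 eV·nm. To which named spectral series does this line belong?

ΔE = 1240/3297 = 0.3761 eV.
This matches 13.6 × (1/5² − 1/9²), so n_f = 5: the Pfund series.

Pfund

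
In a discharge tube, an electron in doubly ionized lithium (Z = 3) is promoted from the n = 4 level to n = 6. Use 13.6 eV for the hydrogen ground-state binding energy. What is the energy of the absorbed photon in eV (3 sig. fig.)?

4.25 eV

The Bohr energies scale as Z², so for Z = 3: E_n = −122.4/n² eV.
E_6 = −122.4/36 = −3.400 eV and E_4 = −122.4/16 = −7.650 eV.
The photon energy is |E_6 − E_4| = 4.25 eV.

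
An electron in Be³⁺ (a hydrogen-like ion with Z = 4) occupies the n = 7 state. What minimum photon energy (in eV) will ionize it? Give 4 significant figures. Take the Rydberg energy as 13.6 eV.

E_n = −13.6 Z²/n² = −217.6/n² eV for Z = 4.
E_7 = −217.6/49 = −4.441 eV, so ionization (to E = 0) requires 4.441 eV.

4.441 eV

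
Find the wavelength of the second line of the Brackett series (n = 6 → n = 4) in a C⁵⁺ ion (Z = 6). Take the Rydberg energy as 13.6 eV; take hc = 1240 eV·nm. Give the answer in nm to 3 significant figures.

72.9 nm

The Brackett series terminates on n_f = 4; the second line has n_i = 4+2 = 6.
ΔE = 489.6 × (1/4² − 1/6²) = 17.00 eV.
λ = 1240 / 17.00 = 72.9 nm.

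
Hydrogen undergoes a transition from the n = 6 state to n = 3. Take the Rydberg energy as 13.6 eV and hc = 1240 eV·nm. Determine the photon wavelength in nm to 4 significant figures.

1094 nm

ΔE = 13.60 × (1/3² − 1/6²) = 13.60 × 0.08333 = 1.133 eV.
λ = hc/ΔE = 1240 / 1.133 = 1094 nm.
This line belongs to the Paschen series.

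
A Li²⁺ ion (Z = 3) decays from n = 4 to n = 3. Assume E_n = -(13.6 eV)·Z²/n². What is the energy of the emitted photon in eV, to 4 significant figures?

The Bohr energies scale as Z², so for Z = 3: E_n = −122.4/n² eV.
E_4 = −122.4/16 = −7.650 eV and E_3 = −122.4/9 = −13.60 eV.
The photon energy is |E_4 − E_3| = 5.950 eV.

5.950 eV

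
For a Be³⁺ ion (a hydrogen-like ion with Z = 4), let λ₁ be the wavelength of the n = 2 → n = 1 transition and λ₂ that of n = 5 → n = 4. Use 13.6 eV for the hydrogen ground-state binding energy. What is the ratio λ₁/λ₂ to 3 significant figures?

λ ∝ 1/ΔE ∝ 1/(1/n_f² − 1/n_i²), and the Z² and hc factors cancel in the ratio.
λ₁/λ₂ = (1/4² − 1/5²)/(1/1² − 1/2²) = 0.02250/0.7500 = 0.0300.

0.0300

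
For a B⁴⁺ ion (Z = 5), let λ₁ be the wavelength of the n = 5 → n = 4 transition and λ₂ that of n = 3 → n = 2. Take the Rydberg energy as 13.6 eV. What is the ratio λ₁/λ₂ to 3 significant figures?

6.17

λ ∝ 1/ΔE ∝ 1/(1/n_f² − 1/n_i²), and the Z² and hc factors cancel in the ratio.
λ₁/λ₂ = (1/2² − 1/3²)/(1/4² − 1/5²) = 0.1389/0.02250 = 6.17.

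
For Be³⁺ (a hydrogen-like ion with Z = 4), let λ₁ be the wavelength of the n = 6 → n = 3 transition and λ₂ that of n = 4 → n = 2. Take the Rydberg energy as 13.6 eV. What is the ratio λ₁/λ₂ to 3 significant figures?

λ ∝ 1/ΔE ∝ 1/(1/n_f² − 1/n_i²), and the Z² and hc factors cancel in the ratio.
λ₁/λ₂ = (1/2² − 1/4²)/(1/3² − 1/6²) = 0.1875/0.08333 = 2.25.

2.25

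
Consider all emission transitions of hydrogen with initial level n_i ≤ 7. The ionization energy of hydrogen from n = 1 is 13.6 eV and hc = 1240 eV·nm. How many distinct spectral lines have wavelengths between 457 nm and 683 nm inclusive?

Enumerate all n_i → n_f pairs with 1 ≤ n_f < n_i ≤ 7 and compute λ = 1240 / [13.6·1·(1/n_f² − 1/n_i²)].
Lines falling in [457, 683] nm: 4→2 (486.3 nm), 3→2 (656.5 nm).

2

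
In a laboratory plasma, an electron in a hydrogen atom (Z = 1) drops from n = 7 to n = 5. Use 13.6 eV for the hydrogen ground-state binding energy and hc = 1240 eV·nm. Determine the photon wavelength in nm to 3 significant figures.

4650 nm

ΔE = 13.60 × (1/5² − 1/7²) = 13.60 × 0.01959 = 0.2664 eV.
λ = hc/ΔE = 1240 / 0.2664 = 4650 nm.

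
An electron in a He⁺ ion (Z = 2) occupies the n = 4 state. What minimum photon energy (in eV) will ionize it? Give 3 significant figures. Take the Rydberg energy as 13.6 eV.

3.40 eV

E_n = −13.6 Z²/n² = −54.40/n² eV for Z = 2.
E_4 = −54.40/16 = −3.40 eV, so ionization (to E = 0) requires 3.40 eV.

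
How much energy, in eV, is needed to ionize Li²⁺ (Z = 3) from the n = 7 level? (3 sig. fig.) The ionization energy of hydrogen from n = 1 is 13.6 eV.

2.50 eV

E_n = −13.6 Z²/n² = −122.4/n² eV for Z = 3.
E_7 = −122.4/49 = −2.50 eV, so ionization (to E = 0) requires 2.50 eV.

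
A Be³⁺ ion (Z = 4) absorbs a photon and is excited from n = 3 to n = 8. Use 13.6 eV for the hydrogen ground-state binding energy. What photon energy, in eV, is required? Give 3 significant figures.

The Bohr energies scale as Z², so for Z = 4: E_n = −217.6/n² eV.
E_8 = −217.6/64 = −3.400 eV and E_3 = −217.6/9 = −24.18 eV.
The photon energy is |E_8 − E_3| = 20.8 eV.

20.8 eV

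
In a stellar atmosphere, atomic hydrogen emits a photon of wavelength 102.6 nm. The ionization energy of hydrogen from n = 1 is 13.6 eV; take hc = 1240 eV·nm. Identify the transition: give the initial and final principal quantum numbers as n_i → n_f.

n_i = 3, n_f = 1

The photon energy is ΔE = hc/λ = 1240 / 102.6 = 12.09 eV.
With Z = 1, ΔE = 13.60 × (1/n_f² − 1/n_i²), so 1/n_f² − 1/n_i² = 0.8887.
Trying n_f = 1 gives 1/n_i² = 0.1113, i.e. n_i ≈ 3; this pair matches.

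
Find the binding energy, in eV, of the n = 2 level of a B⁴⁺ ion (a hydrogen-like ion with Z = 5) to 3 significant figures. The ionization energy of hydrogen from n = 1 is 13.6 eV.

E_n = −13.6 Z²/n² = −340.0/n² eV for Z = 5.
E_2 = −340.0/4 = −85.0 eV, so ionization (to E = 0) requires 85.0 eV.

85.0 eV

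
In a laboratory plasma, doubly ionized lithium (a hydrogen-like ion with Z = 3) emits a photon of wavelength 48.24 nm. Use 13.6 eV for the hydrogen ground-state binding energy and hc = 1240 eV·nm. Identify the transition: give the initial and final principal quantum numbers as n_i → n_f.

n_i = 5, n_f = 2

The photon energy is ΔE = hc/λ = 1240 / 48.24 = 25.70 eV.
With Z = 3, ΔE = 122.4 × (1/n_f² − 1/n_i²), so 1/n_f² − 1/n_i² = 0.2100.
Trying n_f = 2 gives 1/n_i² = 0.03999, i.e. n_i ≈ 5; this pair matches.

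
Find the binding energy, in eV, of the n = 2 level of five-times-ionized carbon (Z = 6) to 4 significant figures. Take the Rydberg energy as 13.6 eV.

122.4 eV

E_n = −13.6 Z²/n² = −489.6/n² eV for Z = 6.
E_2 = −489.6/4 = −122.4 eV, so ionization (to E = 0) requires 122.4 eV.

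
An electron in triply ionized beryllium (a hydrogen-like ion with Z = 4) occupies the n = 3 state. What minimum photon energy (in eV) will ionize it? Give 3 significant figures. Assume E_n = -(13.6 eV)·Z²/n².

24.2 eV

E_n = −13.6 Z²/n² = −217.6/n² eV for Z = 4.
E_3 = −217.6/9 = −24.2 eV, so ionization (to E = 0) requires 24.2 eV.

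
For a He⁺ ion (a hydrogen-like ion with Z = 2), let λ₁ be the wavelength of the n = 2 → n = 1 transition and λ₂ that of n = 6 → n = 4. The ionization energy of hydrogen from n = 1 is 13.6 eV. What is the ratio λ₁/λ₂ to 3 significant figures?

0.0463

λ ∝ 1/ΔE ∝ 1/(1/n_f² − 1/n_i²), and the Z² and hc factors cancel in the ratio.
λ₁/λ₂ = (1/4² − 1/6²)/(1/1² − 1/2²) = 0.03472/0.7500 = 0.0463.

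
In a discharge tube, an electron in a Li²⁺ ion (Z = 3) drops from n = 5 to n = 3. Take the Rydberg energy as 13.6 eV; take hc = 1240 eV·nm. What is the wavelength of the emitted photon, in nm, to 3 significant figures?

For Z = 3 the level energies scale as Z², so the effective Rydberg energy is 13.6 × 9 = 122.4 eV.
ΔE = 122.4 × (1/3² − 1/5²) = 122.4 × 0.07111 = 8.704 eV.
λ = hc/ΔE = 1240 / 8.704 = 142 nm.

142 nm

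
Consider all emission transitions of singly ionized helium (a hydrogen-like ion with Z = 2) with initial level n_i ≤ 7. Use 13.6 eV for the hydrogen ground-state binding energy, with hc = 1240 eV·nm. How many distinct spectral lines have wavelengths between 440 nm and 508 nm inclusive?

Enumerate all n_i → n_f pairs with 1 ≤ n_f < n_i ≤ 7 and compute λ = 1240 / [13.6·4·(1/n_f² − 1/n_i²)].
Lines falling in [440, 508] nm: 4→3 (468.9 nm).

1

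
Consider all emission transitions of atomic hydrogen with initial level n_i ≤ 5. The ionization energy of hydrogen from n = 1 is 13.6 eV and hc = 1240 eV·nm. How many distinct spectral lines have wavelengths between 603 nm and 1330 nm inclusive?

2

Enumerate all n_i → n_f pairs with 1 ≤ n_f < n_i ≤ 5 and compute λ = 1240 / [13.6·1·(1/n_f² − 1/n_i²)].
Lines falling in [603, 1330] nm: 3→2 (656.5 nm), 5→3 (1282 nm).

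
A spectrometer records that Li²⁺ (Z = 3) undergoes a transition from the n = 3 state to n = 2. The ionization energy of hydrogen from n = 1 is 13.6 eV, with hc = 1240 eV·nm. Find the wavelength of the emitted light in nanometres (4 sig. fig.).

72.94 nm

For Z = 3 the level energies scale as Z², so the effective Rydberg energy is 13.6 × 9 = 122.4 eV.
ΔE = 122.4 × (1/2² − 1/3²) = 122.4 × 0.1389 = 17.00 eV.
λ = hc/ΔE = 1240 / 17.00 = 72.94 nm.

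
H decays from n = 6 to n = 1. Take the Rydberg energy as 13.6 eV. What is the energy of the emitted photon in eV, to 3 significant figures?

E_6 = −13.60/36 = −0.3778 eV and E_1 = −13.60/1 = −13.60 eV.
The photon energy is |E_6 − E_1| = 13.2 eV.

13.2 eV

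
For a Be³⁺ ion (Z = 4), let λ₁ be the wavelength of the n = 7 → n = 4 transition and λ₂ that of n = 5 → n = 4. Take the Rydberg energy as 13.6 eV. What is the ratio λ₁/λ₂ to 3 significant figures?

λ ∝ 1/ΔE ∝ 1/(1/n_f² − 1/n_i²), and the Z² and hc factors cancel in the ratio.
λ₁/λ₂ = (1/4² − 1/5²)/(1/4² − 1/7²) = 0.02250/0.04209 = 0.535.

0.535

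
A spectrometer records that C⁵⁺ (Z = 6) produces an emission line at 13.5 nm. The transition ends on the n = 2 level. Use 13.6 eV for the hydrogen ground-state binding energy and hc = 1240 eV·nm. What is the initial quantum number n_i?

The photon energy is ΔE = hc/λ = 1240 / 13.5 = 91.85 eV.
With Z = 6, ΔE = 489.6 × (1/n_f² − 1/n_i²), so 1/n_f² − 1/n_i² = 0.1876.
With n_f = 2: 1/n_i² = 1/4 − 0.1876 = 0.06239, so n_i ≈ 4.00.

n_i = 4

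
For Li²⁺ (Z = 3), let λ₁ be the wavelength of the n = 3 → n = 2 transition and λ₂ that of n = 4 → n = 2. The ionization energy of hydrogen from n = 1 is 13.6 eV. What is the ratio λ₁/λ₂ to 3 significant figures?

1.35

λ ∝ 1/ΔE ∝ 1/(1/n_f² − 1/n_i²), and the Z² and hc factors cancel in the ratio.
λ₁/λ₂ = (1/2² − 1/4²)/(1/2² − 1/3²) = 0.1875/0.1389 = 1.35.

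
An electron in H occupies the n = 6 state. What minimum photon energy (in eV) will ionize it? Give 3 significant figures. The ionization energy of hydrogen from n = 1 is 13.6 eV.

E_6 = −13.60/36 = −0.378 eV, so ionization (to E = 0) requires 0.378 eV.

0.378 eV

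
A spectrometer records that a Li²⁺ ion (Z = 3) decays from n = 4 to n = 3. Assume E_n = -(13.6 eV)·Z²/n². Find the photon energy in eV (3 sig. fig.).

5.95 eV

The Bohr energies scale as Z², so for Z = 3: E_n = −122.4/n² eV.
E_4 = −122.4/16 = −7.650 eV and E_3 = −122.4/9 = −13.60 eV.
The photon energy is |E_4 − E_3| = 5.95 eV.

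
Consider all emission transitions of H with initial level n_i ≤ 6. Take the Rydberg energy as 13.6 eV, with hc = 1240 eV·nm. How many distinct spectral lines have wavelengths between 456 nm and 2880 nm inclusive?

6

Enumerate all n_i → n_f pairs with 1 ≤ n_f < n_i ≤ 6 and compute λ = 1240 / [13.6·1·(1/n_f² − 1/n_i²)].
Lines falling in [456, 2880] nm: 4→2 (486.3 nm), 3→2 (656.5 nm), 6→3 (1094 nm), 5→3 (1282 nm), 4→3 (1876 nm), 6→4 (2626 nm).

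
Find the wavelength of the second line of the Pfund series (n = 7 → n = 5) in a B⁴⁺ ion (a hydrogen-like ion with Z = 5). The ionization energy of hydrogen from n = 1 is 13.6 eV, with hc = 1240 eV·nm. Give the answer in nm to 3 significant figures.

The Pfund series terminates on n_f = 5; the second line has n_i = 5+2 = 7.
ΔE = 340.0 × (1/5² − 1/7²) = 6.661 eV.
λ = 1240 / 6.661 = 186 nm.

186 nm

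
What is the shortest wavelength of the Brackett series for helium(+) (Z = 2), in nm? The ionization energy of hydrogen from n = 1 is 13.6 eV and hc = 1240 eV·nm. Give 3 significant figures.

365 nm

The Brackett series has lower level n_f = 4; the series limit corresponds to n_i → ∞.
ΔE_max = 13.6 × 4 / 4² = 3.400 eV.
λ_min = 1240 / 3.400 = 365 nm.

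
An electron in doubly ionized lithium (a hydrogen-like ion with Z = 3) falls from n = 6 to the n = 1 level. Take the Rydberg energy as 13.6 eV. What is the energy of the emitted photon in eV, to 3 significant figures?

119 eV

The Bohr energies scale as Z², so for Z = 3: E_n = −122.4/n² eV.
E_6 = −122.4/36 = −3.400 eV and E_1 = −122.4/1 = −122.4 eV.
The photon energy is |E_6 − E_1| = 119 eV.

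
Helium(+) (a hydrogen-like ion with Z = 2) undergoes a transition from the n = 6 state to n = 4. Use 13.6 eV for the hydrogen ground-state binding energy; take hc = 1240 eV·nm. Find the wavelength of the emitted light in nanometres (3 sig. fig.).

For Z = 2 the level energies scale as Z², so the effective Rydberg energy is 13.6 × 4 = 54.40 eV.
ΔE = 54.40 × (1/4² − 1/6²) = 54.40 × 0.03472 = 1.889 eV.
λ = hc/ΔE = 1240 / 1.889 = 656 nm.

656 nm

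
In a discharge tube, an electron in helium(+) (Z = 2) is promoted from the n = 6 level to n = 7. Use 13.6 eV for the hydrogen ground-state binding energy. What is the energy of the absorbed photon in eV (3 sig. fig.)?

The Bohr energies scale as Z², so for Z = 2: E_n = −54.40/n² eV.
E_7 = −54.40/49 = −1.110 eV and E_6 = −54.40/36 = −1.511 eV.
The photon energy is |E_7 − E_6| = 0.401 eV.

0.401 eV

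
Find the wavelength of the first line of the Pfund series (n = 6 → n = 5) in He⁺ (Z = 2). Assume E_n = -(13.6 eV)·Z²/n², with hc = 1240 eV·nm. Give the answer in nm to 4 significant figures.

1865 nm

The Pfund series terminates on n_f = 5; the first line has n_i = 5+1 = 6.
ΔE = 54.40 × (1/5² − 1/6²) = 0.6649 eV.
λ = 1240 / 0.6649 = 1865 nm.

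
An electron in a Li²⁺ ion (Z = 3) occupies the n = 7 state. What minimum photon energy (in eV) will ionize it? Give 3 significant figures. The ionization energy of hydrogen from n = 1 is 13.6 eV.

E_n = −13.6 Z²/n² = −122.4/n² eV for Z = 3.
E_7 = −122.4/49 = −2.50 eV, so ionization (to E = 0) requires 2.50 eV.

2.50 eV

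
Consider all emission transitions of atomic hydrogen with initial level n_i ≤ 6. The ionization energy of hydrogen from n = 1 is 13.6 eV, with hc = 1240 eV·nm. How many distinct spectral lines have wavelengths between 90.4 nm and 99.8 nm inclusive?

Enumerate all n_i → n_f pairs with 1 ≤ n_f < n_i ≤ 6 and compute λ = 1240 / [13.6·1·(1/n_f² − 1/n_i²)].
Lines falling in [90.4, 99.8] nm: 6→1 (93.78 nm), 5→1 (94.98 nm), 4→1 (97.25 nm).

3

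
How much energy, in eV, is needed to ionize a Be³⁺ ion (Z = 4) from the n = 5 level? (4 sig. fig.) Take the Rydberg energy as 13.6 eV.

8.704 eV

E_n = −13.6 Z²/n² = −217.6/n² eV for Z = 4.
E_5 = −217.6/25 = −8.704 eV, so ionization (to E = 0) requires 8.704 eV.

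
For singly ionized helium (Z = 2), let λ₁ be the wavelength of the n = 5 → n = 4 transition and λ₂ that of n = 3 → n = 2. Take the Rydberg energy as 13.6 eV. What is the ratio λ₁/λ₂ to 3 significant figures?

6.17

λ ∝ 1/ΔE ∝ 1/(1/n_f² − 1/n_i²), and the Z² and hc factors cancel in the ratio.
λ₁/λ₂ = (1/2² − 1/3²)/(1/4² − 1/5²) = 0.1389/0.02250 = 6.17.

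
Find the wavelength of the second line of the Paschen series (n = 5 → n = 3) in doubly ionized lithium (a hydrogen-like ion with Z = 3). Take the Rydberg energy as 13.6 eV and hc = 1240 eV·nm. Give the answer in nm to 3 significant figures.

142 nm

The Paschen series terminates on n_f = 3; the second line has n_i = 3+2 = 5.
ΔE = 122.4 × (1/3² − 1/5²) = 8.704 eV.
λ = 1240 / 8.704 = 142 nm.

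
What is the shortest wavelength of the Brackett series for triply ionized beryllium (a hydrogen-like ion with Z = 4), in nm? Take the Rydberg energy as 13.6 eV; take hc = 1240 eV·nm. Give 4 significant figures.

91.18 nm

The Brackett series has lower level n_f = 4; the series limit corresponds to n_i → ∞.
ΔE_max = 13.6 × 16 / 4² = 13.60 eV.
λ_min = 1240 / 13.60 = 91.18 nm.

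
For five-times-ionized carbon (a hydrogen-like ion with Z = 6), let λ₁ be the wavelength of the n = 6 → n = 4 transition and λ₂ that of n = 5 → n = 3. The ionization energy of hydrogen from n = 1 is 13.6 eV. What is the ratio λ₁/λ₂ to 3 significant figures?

λ ∝ 1/ΔE ∝ 1/(1/n_f² − 1/n_i²), and the Z² and hc factors cancel in the ratio.
λ₁/λ₂ = (1/3² − 1/5²)/(1/4² − 1/6²) = 0.07111/0.03472 = 2.05.

2.05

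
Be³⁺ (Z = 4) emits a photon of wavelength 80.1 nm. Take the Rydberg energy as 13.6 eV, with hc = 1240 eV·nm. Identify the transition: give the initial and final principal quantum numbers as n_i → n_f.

n_i = 5, n_f = 3

The photon energy is ΔE = hc/λ = 1240 / 80.1 = 15.48 eV.
With Z = 4, ΔE = 217.6 × (1/n_f² − 1/n_i²), so 1/n_f² − 1/n_i² = 0.07114.
Trying n_f = 3 gives 1/n_i² = 0.03997, i.e. n_i ≈ 5; this pair matches.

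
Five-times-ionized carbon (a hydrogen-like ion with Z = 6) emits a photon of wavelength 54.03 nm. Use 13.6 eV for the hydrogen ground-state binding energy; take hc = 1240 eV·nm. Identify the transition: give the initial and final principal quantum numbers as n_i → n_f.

The photon energy is ΔE = hc/λ = 1240 / 54.03 = 22.95 eV.
With Z = 6, ΔE = 489.6 × (1/n_f² − 1/n_i²), so 1/n_f² − 1/n_i² = 0.04688.
Trying n_f = 4 gives 1/n_i² = 0.01562, i.e. n_i ≈ 8; this pair matches.

n_i = 8, n_f = 4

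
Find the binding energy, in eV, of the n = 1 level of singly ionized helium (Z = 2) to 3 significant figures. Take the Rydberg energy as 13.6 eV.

54.4 eV

E_n = −13.6 Z²/n² = −54.40/n² eV for Z = 2.
E_1 = −54.40/1 = −54.4 eV, so ionization (to E = 0) requires 54.4 eV.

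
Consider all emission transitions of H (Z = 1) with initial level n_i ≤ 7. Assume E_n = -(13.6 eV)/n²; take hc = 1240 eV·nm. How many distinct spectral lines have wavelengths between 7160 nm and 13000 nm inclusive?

2

Enumerate all n_i → n_f pairs with 1 ≤ n_f < n_i ≤ 7 and compute λ = 1240 / [13.6·1·(1/n_f² − 1/n_i²)].
Lines falling in [7160, 13000] nm: 6→5 (7460 nm), 7→6 (12370 nm).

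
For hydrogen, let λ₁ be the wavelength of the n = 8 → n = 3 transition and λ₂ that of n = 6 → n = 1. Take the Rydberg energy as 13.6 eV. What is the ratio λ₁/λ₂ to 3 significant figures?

10.2

λ ∝ 1/ΔE ∝ 1/(1/n_f² − 1/n_i²), and the Z² and hc factors cancel in the ratio.
λ₁/λ₂ = (1/1² − 1/6²)/(1/3² − 1/8²) = 0.9722/0.09549 = 10.2.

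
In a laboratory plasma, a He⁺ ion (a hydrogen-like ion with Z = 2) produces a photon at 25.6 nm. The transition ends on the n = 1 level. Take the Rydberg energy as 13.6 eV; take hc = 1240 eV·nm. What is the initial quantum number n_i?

n_i = 3

The photon energy is ΔE = hc/λ = 1240 / 25.6 = 48.44 eV.
With Z = 2, ΔE = 54.40 × (1/n_f² − 1/n_i²), so 1/n_f² − 1/n_i² = 0.8904.
With n_f = 1: 1/n_i² = 1/1 − 0.8904 = 0.1096, so n_i ≈ 3.02.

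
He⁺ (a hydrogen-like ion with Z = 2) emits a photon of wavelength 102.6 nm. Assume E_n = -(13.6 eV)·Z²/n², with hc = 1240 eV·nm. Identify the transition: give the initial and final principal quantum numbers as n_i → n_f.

The photon energy is ΔE = hc/λ = 1240 / 102.6 = 12.09 eV.
With Z = 2, ΔE = 54.40 × (1/n_f² − 1/n_i²), so 1/n_f² − 1/n_i² = 0.2222.
Trying n_f = 2 gives 1/n_i² = 0.02784, i.e. n_i ≈ 6; this pair matches.

n_i = 6, n_f = 2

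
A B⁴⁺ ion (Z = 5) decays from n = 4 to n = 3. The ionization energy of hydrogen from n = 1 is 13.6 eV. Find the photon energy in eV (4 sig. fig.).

16.53 eV

The Bohr energies scale as Z², so for Z = 5: E_n = −340.0/n² eV.
E_4 = −340.0/16 = −21.25 eV and E_3 = −340.0/9 = −37.78 eV.
The photon energy is |E_4 − E_3| = 16.53 eV.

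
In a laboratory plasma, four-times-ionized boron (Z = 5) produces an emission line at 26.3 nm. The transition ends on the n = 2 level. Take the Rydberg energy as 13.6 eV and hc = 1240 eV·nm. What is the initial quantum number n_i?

The photon energy is ΔE = hc/λ = 1240 / 26.3 = 47.15 eV.
With Z = 5, ΔE = 340.0 × (1/n_f² − 1/n_i²), so 1/n_f² − 1/n_i² = 0.1387.
With n_f = 2: 1/n_i² = 1/4 − 0.1387 = 0.1113, so n_i ≈ 3.00.

n_i = 3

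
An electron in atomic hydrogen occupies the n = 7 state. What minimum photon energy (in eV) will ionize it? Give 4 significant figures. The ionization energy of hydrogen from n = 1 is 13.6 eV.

E_7 = −13.60/49 = −0.2776 eV, so ionization (to E = 0) requires 0.2776 eV.

0.2776 eV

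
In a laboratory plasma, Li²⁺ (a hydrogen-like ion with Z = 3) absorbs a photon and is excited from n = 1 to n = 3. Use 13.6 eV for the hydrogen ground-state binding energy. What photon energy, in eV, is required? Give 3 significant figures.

The Bohr energies scale as Z², so for Z = 3: E_n = −122.4/n² eV.
E_3 = −122.4/9 = −13.60 eV and E_1 = −122.4/1 = −122.4 eV.
The photon energy is |E_3 − E_1| = 109 eV.

109 eV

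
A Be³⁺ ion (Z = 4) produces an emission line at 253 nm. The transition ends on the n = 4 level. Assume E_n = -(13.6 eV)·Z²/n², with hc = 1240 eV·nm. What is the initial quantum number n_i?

n_i = 5

The photon energy is ΔE = hc/λ = 1240 / 253 = 4.901 eV.
With Z = 4, ΔE = 217.6 × (1/n_f² − 1/n_i²), so 1/n_f² − 1/n_i² = 0.02252.
With n_f = 4: 1/n_i² = 1/16 − 0.02252 = 0.03998, so n_i ≈ 5.00.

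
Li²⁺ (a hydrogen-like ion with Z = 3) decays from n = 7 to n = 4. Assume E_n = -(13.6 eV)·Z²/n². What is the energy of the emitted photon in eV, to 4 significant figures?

The Bohr energies scale as Z², so for Z = 3: E_n = −122.4/n² eV.
E_7 = −122.4/49 = −2.498 eV and E_4 = −122.4/16 = −7.650 eV.
The photon energy is |E_7 − E_4| = 5.152 eV.

5.152 eV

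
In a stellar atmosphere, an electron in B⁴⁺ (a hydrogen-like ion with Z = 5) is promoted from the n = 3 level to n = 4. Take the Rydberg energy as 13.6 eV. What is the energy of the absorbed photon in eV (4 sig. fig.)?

16.53 eV

The Bohr energies scale as Z², so for Z = 5: E_n = −340.0/n² eV.
E_4 = −340.0/16 = −21.25 eV and E_3 = −340.0/9 = −37.78 eV.
The photon energy is |E_4 − E_3| = 16.53 eV.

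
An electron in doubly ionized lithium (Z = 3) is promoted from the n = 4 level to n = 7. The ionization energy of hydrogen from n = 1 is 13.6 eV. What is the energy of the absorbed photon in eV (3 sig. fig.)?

The Bohr energies scale as Z², so for Z = 3: E_n = −122.4/n² eV.
E_7 = −122.4/49 = −2.498 eV and E_4 = −122.4/16 = −7.650 eV.
The photon energy is |E_7 − E_4| = 5.15 eV.

5.15 eV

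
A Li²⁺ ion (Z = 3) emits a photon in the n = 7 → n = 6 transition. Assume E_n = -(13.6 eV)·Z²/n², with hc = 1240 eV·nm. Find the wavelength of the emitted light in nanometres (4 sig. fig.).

For Z = 3 the level energies scale as Z², so the effective Rydberg energy is 13.6 × 9 = 122.4 eV.
ΔE = 122.4 × (1/6² − 1/7²) = 122.4 × 0.007370 = 0.9020 eV.
λ = hc/ΔE = 1240 / 0.9020 = 1375 nm.

1375 nm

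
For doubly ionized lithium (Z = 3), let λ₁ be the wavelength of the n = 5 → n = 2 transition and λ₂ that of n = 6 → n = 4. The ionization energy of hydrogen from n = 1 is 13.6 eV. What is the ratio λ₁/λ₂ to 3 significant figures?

λ ∝ 1/ΔE ∝ 1/(1/n_f² − 1/n_i²), and the Z² and hc factors cancel in the ratio.
λ₁/λ₂ = (1/4² − 1/6²)/(1/2² − 1/5²) = 0.03472/0.2100 = 0.165.

0.165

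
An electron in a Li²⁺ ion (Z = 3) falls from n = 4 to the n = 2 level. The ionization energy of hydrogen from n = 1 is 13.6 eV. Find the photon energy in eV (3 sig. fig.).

The Bohr energies scale as Z², so for Z = 3: E_n = −122.4/n² eV.
E_4 = −122.4/16 = −7.650 eV and E_2 = −122.4/4 = −30.60 eV.
The photon energy is |E_4 − E_2| = 23.0 eV.

23.0 eV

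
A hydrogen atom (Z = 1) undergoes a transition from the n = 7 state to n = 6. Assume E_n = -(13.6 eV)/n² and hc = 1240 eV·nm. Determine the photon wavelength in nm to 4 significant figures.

ΔE = 13.60 × (1/6² − 1/7²) = 13.60 × 0.007370 = 0.1002 eV.
λ = hc/ΔE = 1240 / 0.1002 = 12370 nm.

12370 nm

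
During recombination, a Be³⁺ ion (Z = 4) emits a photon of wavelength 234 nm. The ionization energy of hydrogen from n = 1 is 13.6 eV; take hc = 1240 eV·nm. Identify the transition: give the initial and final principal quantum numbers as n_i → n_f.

n_i = 8, n_f = 5

The photon energy is ΔE = hc/λ = 1240 / 234 = 5.299 eV.
With Z = 4, ΔE = 217.6 × (1/n_f² − 1/n_i²), so 1/n_f² − 1/n_i² = 0.02435.
Trying n_f = 5 gives 1/n_i² = 0.01565, i.e. n_i ≈ 8; this pair matches.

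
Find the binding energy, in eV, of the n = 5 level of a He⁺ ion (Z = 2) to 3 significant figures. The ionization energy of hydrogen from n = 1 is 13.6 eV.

E_n = −13.6 Z²/n² = −54.40/n² eV for Z = 2.
E_5 = −54.40/25 = −2.18 eV, so ionization (to E = 0) requires 2.18 eV.

2.18 eV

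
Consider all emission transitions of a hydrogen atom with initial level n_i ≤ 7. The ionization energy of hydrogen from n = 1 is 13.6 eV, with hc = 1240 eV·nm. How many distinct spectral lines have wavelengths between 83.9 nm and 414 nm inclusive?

8

Enumerate all n_i → n_f pairs with 1 ≤ n_f < n_i ≤ 7 and compute λ = 1240 / [13.6·1·(1/n_f² − 1/n_i²)].
Lines falling in [83.9, 414] nm: 7→1 (93.08 nm), 6→1 (93.78 nm), 5→1 (94.98 nm), 4→1 (97.25 nm), 3→1 (102.6 nm), 2→1 (121.6 nm), 7→2 (397.1 nm), 6→2 (410.3 nm).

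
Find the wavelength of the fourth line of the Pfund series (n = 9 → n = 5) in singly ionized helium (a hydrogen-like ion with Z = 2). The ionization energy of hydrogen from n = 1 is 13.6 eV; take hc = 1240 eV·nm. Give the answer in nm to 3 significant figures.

824 nm

The Pfund series terminates on n_f = 5; the fourth line has n_i = 5+4 = 9.
ΔE = 54.40 × (1/5² − 1/9²) = 1.504 eV.
λ = 1240 / 1.504 = 824 nm.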